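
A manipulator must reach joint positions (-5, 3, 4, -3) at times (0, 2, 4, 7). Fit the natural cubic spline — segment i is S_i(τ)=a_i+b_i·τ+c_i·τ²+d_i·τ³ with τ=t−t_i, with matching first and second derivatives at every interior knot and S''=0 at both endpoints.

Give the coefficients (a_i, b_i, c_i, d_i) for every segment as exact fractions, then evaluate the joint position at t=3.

  seg 0: a=-5 b=272/57 c=0 d=-11/57
  seg 1: a=3 b=140/57 c=-22/19 d=41/456
  seg 2: a=4 b=-125/114 c=-47/76 d=47/684
S(3) = 667/152

Δ: Δ0=4, Δ1=1/2, Δ2=-7/3
row 1: diag=8, rhs=-21; c'=1/4, d'=-21/8
row 2: denom=10−2·1/4=19/2; d'=(-17−2·-21/8)/(19/2)=-47/38
back: M2=-47/38
back: M1=-21/8−1/4·-47/38=-44/19
M: M0=0, M1=-44/19, M2=-47/38, M3=0
seg 0: a=-5, c=M0/2=0, d=(M1−M0)/(6·2)=-11/57, b=Δ0−h0·(2M0+M1)/6=272/57
seg 1: a=3, c=M1/2=-22/19, d=(M2−M1)/(6·2)=41/456, b=Δ1−h1·(2M1+M2)/6=140/57
seg 2: a=4, c=M2/2=-47/76, d=(M3−M2)/(6·3)=47/684, b=Δ2−h2·(2M2+M3)/6=-125/114
t_q=3 → seg 1, τ=1; S=3+140/57·τ+-22/19·τ²+41/456·τ³=667/152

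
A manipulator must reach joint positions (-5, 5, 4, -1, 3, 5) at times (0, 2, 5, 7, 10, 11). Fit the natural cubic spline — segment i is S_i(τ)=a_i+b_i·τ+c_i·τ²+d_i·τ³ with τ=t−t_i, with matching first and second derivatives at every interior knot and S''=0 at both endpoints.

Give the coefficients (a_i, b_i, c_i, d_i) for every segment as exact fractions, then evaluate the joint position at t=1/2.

  seg 0: a=-5 b=36670/6141 c=0 d=-5965/24564
  seg 1: a=5 b=18775/6141 c=-5965/4094 d=12041/110538
  seg 2: a=4 b=-33697/12282 c=-2927/6141 d=1225/4094
  seg 3: a=-1 b=-13013/12282 c=8098/6141 d=-19199/110538
  seg 4: a=3 b=13283/6141 c=-1001/4094 d=1001/12282
S(1/2) = -133935/65504

Δ: Δ0=5, Δ1=-1/3, Δ2=-5/2, Δ3=4/3, Δ4=2
row 1: diag=10, rhs=-32; c'=3/10, d'=-16/5
row 2: denom=10−3·3/10=91/10; d'=(-13−3·-16/5)/(91/10)=-34/91
row 3: denom=10−2·20/91=870/91; d'=(23−2·-34/91)/(870/91)=2161/870
row 4: denom=8−3·91/290=2047/290; d'=(4−3·2161/870)/(2047/290)=-1001/2047
back: M4=-1001/2047
back: M3=2161/870−91/290·-1001/2047=16196/6141
back: M2=-34/91−20/91·16196/6141=-5854/6141
back: M1=-16/5−3/10·-5854/6141=-5965/2047
M: M0=0, M1=-5965/2047, M2=-5854/6141, M3=16196/6141, M4=-1001/2047, M5=0
seg 0: a=-5, c=M0/2=0, d=(M1−M0)/(6·2)=-5965/24564, b=Δ0−h0·(2M0+M1)/6=36670/6141
seg 1: a=5, c=M1/2=-5965/4094, d=(M2−M1)/(6·3)=12041/110538, b=Δ1−h1·(2M1+M2)/6=18775/6141
seg 2: a=4, c=M2/2=-2927/6141, d=(M3−M2)/(6·2)=1225/4094, b=Δ2−h2·(2M2+M3)/6=-33697/12282
seg 3: a=-1, c=M3/2=8098/6141, d=(M4−M3)/(6·3)=-19199/110538, b=Δ3−h3·(2M3+M4)/6=-13013/12282
seg 4: a=3, c=M4/2=-1001/4094, d=(M5−M4)/(6·1)=1001/12282, b=Δ4−h4·(2M4+M5)/6=13283/6141
t_q=1/2 → seg 0, τ=1/2; S=-5+36670/6141·τ+0·τ²+-5965/24564·τ³=-133935/65504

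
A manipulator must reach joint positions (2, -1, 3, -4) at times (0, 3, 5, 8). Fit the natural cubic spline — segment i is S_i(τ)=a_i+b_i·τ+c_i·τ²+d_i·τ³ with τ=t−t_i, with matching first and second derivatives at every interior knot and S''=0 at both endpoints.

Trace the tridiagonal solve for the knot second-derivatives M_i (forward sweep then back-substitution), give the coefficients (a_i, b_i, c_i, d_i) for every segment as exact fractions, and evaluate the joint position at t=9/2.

  seg 0: a=2 b=-53/24 c=0 d=29/216
  seg 1: a=-1 b=17/12 c=29/24 d=-11/24
  seg 2: a=3 b=3/4 c=-37/24 d=37/216
S(9/2) = 147/64

Δ: Δ0=-1, Δ1=2, Δ2=-7/3
row 1: diag=10, rhs=18; c'=1/5, d'=9/5
row 2: denom=10−2·1/5=48/5; d'=(-26−2·9/5)/(48/5)=-37/12
back: M2=-37/12
back: M1=9/5−1/5·-37/12=29/12
M: M0=0, M1=29/12, M2=-37/12, M3=0
seg 0: a=2, c=M0/2=0, d=(M1−M0)/(6·3)=29/216, b=Δ0−h0·(2M0+M1)/6=-53/24
seg 1: a=-1, c=M1/2=29/24, d=(M2−M1)/(6·2)=-11/24, b=Δ1−h1·(2M1+M2)/6=17/12
seg 2: a=3, c=M2/2=-37/24, d=(M3−M2)/(6·3)=37/216, b=Δ2−h2·(2M2+M3)/6=3/4
t_q=9/2 → seg 1, τ=3/2; S=-1+17/12·τ+29/24·τ²+-11/24·τ³=147/64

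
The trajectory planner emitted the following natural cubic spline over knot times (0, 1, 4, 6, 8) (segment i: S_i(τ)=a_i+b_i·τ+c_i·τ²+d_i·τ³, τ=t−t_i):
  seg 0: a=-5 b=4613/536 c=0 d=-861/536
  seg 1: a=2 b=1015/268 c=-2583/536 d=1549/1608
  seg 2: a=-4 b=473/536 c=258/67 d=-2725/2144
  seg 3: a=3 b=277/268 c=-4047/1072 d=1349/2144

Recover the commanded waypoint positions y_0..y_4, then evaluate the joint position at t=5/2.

y_0=-5 y_1=2 y_2=-4 y_3=3 y_4=-5
S(5/2) = 383/4288

y_0 = S_0(0) = a_0 = -5
y_1 = S_1(0) = a_1 = 2
y_2 = S_2(0) = a_2 = -4
y_3 = S_3(0) = a_3 = 3
y_4 = S_3(2) = -5
t_q=5/2 is in segment 1 (τ=3/2); S_1(τ)=383/4288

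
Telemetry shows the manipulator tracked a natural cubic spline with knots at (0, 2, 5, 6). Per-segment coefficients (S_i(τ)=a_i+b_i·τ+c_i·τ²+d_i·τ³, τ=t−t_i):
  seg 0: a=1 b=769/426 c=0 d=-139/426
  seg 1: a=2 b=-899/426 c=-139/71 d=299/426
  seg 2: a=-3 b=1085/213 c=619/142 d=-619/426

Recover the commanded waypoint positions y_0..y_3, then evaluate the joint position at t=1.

y_0=1 y_1=2 y_2=-3 y_3=5
S(1) = 176/71

y_0 = S_0(0) = a_0 = 1
y_1 = S_1(0) = a_1 = 2
y_2 = S_2(0) = a_2 = -3
y_3 = S_2(1) = 5
t_q=1 is in segment 0 (τ=1); S_0(τ)=176/71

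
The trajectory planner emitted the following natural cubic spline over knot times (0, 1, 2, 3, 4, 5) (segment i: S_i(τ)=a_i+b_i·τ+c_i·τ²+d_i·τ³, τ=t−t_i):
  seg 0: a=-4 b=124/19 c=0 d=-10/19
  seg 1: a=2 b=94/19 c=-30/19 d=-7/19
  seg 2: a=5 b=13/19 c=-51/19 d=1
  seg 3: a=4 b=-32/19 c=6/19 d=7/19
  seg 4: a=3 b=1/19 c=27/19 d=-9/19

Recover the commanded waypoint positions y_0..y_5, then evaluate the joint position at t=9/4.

y_0=-4 y_1=2 y_2=5 y_3=4 y_4=3 y_5=4
S(9/4) = 6103/1216

y_0 = S_0(0) = a_0 = -4
y_1 = S_1(0) = a_1 = 2
y_2 = S_2(0) = a_2 = 5
y_3 = S_3(0) = a_3 = 4
y_4 = S_4(0) = a_4 = 3
y_5 = S_4(1) = 4
t_q=9/4 is in segment 2 (τ=1/4); S_2(τ)=6103/1216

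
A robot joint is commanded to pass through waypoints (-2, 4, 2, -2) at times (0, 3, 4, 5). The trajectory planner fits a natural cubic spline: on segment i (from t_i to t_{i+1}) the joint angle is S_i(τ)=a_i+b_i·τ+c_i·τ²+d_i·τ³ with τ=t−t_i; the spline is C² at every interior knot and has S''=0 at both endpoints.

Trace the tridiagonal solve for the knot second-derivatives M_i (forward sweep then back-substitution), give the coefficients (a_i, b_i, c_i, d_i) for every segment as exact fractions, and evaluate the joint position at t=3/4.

Δ: Δ0=2, Δ1=-2, Δ2=-4
row 1: diag=8, rhs=-24; c'=1/8, d'=-3
row 2: denom=4−1·1/8=31/8; d'=(-12−1·-3)/(31/8)=-72/31
back: M2=-72/31
back: M1=-3−1/8·-72/31=-84/31
M: M0=0, M1=-84/31, M2=-72/31, M3=0
seg 0: a=-2, c=M0/2=0, d=(M1−M0)/(6·3)=-14/93, b=Δ0−h0·(2M0+M1)/6=104/31
seg 1: a=4, c=M1/2=-42/31, d=(M2−M1)/(6·1)=2/31, b=Δ1−h1·(2M1+M2)/6=-22/31
seg 2: a=2, c=M2/2=-36/31, d=(M3−M2)/(6·1)=12/31, b=Δ2−h2·(2M2+M3)/6=-100/31
t_q=3/4 → seg 0, τ=3/4; S=-2+104/31·τ+0·τ²+-14/93·τ³=449/992

  seg 0: a=-2 b=104/31 c=0 d=-14/93
  seg 1: a=4 b=-22/31 c=-42/31 d=2/31
  seg 2: a=2 b=-100/31 c=-36/31 d=12/31
S(3/4) = 449/992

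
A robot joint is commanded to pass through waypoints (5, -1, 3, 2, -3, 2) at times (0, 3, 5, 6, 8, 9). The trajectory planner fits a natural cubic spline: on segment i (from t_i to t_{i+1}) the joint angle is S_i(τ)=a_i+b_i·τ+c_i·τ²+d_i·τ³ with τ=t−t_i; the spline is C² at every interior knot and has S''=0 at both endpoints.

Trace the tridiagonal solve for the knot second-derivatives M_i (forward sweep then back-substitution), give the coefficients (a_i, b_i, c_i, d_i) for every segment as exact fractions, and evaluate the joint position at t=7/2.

Δ: Δ0=-2, Δ1=2, Δ2=-1, Δ3=-5/2, Δ4=5
row 1: diag=10, rhs=24; c'=1/5, d'=12/5
row 2: denom=6−2·1/5=28/5; d'=(-18−2·12/5)/(28/5)=-57/14
row 3: denom=6−1·5/28=163/28; d'=(-9−1·-57/14)/(163/28)=-138/163
row 4: denom=6−2·56/163=866/163; d'=(45−2·-138/163)/(866/163)=7611/866
back: M4=7611/866
back: M3=-138/163−56/163·7611/866=-1674/433
back: M2=-57/14−5/28·-1674/433=-1464/433
back: M1=12/5−1/5·-1464/433=1332/433
M: M0=0, M1=1332/433, M2=-1464/433, M3=-1674/433, M4=7611/866, M5=0
seg 0: a=5, c=M0/2=0, d=(M1−M0)/(6·3)=74/433, b=Δ0−h0·(2M0+M1)/6=-1532/433
seg 1: a=-1, c=M1/2=666/433, d=(M2−M1)/(6·2)=-233/433, b=Δ1−h1·(2M1+M2)/6=466/433
seg 2: a=3, c=M2/2=-732/433, d=(M3−M2)/(6·1)=-35/433, b=Δ2−h2·(2M2+M3)/6=334/433
seg 3: a=2, c=M3/2=-837/433, d=(M4−M3)/(6·2)=3653/3464, b=Δ3−h3·(2M3+M4)/6=-1235/433
seg 4: a=-3, c=M4/2=7611/1732, d=(M5−M4)/(6·1)=-2537/1732, b=Δ4−h4·(2M4+M5)/6=1793/866
t_q=7/2 → seg 1, τ=1/2; S=-1+466/433·τ+666/433·τ²+-233/433·τ³=-501/3464

  seg 0: a=5 b=-1532/433 c=0 d=74/433
  seg 1: a=-1 b=466/433 c=666/433 d=-233/433
  seg 2: a=3 b=334/433 c=-732/433 d=-35/433
  seg 3: a=2 b=-1235/433 c=-837/433 d=3653/3464
  seg 4: a=-3 b=1793/866 c=7611/1732 d=-2537/1732
S(7/2) = -501/3464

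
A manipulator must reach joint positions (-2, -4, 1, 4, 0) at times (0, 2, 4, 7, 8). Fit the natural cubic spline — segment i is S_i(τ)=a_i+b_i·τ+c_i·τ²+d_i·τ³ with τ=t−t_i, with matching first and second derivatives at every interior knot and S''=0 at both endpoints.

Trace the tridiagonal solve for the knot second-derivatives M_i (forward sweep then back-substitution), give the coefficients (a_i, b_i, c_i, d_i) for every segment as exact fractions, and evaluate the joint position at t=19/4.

  seg 0: a=-2 b=-1021/536 c=0 d=485/2144
  seg 1: a=-4 b=217/268 c=1455/1072 d=-549/2144
  seg 2: a=1 b=1697/536 c=-12/67 d=-97/536
  seg 3: a=4 b=-749/268 c=-969/536 d=323/536
S(19/4) = 109685/34304

Δ: Δ0=-1, Δ1=5/2, Δ2=1, Δ3=-4
row 1: diag=8, rhs=21; c'=1/4, d'=21/8
row 2: denom=10−2·1/4=19/2; d'=(-9−2·21/8)/(19/2)=-3/2
row 3: denom=8−3·6/19=134/19; d'=(-30−3·-3/2)/(134/19)=-969/268
back: M3=-969/268
back: M2=-3/2−6/19·-969/268=-24/67
back: M1=21/8−1/4·-24/67=1455/536
M: M0=0, M1=1455/536, M2=-24/67, M3=-969/268, M4=0
seg 0: a=-2, c=M0/2=0, d=(M1−M0)/(6·2)=485/2144, b=Δ0−h0·(2M0+M1)/6=-1021/536
seg 1: a=-4, c=M1/2=1455/1072, d=(M2−M1)/(6·2)=-549/2144, b=Δ1−h1·(2M1+M2)/6=217/268
seg 2: a=1, c=M2/2=-12/67, d=(M3−M2)/(6·3)=-97/536, b=Δ2−h2·(2M2+M3)/6=1697/536
seg 3: a=4, c=M3/2=-969/536, d=(M4−M3)/(6·1)=323/536, b=Δ3−h3·(2M3+M4)/6=-749/268
t_q=19/4 → seg 2, τ=3/4; S=1+1697/536·τ+-12/67·τ²+-97/536·τ³=109685/34304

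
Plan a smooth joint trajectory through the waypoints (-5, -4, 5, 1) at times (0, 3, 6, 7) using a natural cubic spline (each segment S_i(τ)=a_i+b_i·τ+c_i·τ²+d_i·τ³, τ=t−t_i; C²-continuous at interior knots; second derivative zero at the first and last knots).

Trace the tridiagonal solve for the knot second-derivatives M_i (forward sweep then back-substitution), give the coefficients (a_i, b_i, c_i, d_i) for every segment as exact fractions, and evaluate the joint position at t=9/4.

  seg 0: a=-5 b=-98/87 c=0 d=127/783
  seg 1: a=-4 b=283/87 c=127/87 d=-403/783
  seg 2: a=5 b=-164/87 c=-92/29 d=92/87
S(9/4) = -10555/1856

Δ: Δ0=1/3, Δ1=3, Δ2=-4
row 1: diag=12, rhs=16; c'=1/4, d'=4/3
row 2: denom=8−3·1/4=29/4; d'=(-42−3·4/3)/(29/4)=-184/29
back: M2=-184/29
back: M1=4/3−1/4·-184/29=254/87
M: M0=0, M1=254/87, M2=-184/29, M3=0
seg 0: a=-5, c=M0/2=0, d=(M1−M0)/(6·3)=127/783, b=Δ0−h0·(2M0+M1)/6=-98/87
seg 1: a=-4, c=M1/2=127/87, d=(M2−M1)/(6·3)=-403/783, b=Δ1−h1·(2M1+M2)/6=283/87
seg 2: a=5, c=M2/2=-92/29, d=(M3−M2)/(6·1)=92/87, b=Δ2−h2·(2M2+M3)/6=-164/87
t_q=9/4 → seg 0, τ=9/4; S=-5+-98/87·τ+0·τ²+127/783·τ³=-10555/1856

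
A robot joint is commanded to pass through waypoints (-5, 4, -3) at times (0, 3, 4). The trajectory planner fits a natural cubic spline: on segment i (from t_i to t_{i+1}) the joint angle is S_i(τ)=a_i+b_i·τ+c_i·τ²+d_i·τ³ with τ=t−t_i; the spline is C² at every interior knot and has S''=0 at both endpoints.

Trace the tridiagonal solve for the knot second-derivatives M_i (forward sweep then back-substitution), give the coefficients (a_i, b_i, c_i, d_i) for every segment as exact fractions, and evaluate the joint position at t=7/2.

  seg 0: a=-5 b=27/4 c=0 d=-5/12
  seg 1: a=4 b=-9/2 c=-15/4 d=5/4
S(7/2) = 31/32

Δ: Δ0=3, Δ1=-7
row 1: diag=8, rhs=-60; c'=1/8, d'=-15/2
back: M1=-15/2
M: M0=0, M1=-15/2, M2=0
seg 0: a=-5, c=M0/2=0, d=(M1−M0)/(6·3)=-5/12, b=Δ0−h0·(2M0+M1)/6=27/4
seg 1: a=4, c=M1/2=-15/4, d=(M2−M1)/(6·1)=5/4, b=Δ1−h1·(2M1+M2)/6=-9/2
t_q=7/2 → seg 1, τ=1/2; S=4+-9/2·τ+-15/4·τ²+5/4·τ³=31/32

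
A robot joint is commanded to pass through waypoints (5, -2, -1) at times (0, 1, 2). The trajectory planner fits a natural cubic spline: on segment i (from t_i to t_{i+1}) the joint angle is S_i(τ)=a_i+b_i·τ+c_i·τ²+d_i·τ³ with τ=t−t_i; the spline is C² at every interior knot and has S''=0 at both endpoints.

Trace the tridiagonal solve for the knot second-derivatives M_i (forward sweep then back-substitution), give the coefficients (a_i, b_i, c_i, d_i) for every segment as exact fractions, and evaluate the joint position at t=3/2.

  seg 0: a=5 b=-9 c=0 d=2
  seg 1: a=-2 b=-3 c=6 d=-2
S(3/2) = -9/4

Δ: Δ0=-7, Δ1=1
row 1: diag=4, rhs=48; c'=1/4, d'=12
back: M1=12
M: M0=0, M1=12, M2=0
seg 0: a=5, c=M0/2=0, d=(M1−M0)/(6·1)=2, b=Δ0−h0·(2M0+M1)/6=-9
seg 1: a=-2, c=M1/2=6, d=(M2−M1)/(6·1)=-2, b=Δ1−h1·(2M1+M2)/6=-3
t_q=3/2 → seg 1, τ=1/2; S=-2+-3·τ+6·τ²+-2·τ³=-9/4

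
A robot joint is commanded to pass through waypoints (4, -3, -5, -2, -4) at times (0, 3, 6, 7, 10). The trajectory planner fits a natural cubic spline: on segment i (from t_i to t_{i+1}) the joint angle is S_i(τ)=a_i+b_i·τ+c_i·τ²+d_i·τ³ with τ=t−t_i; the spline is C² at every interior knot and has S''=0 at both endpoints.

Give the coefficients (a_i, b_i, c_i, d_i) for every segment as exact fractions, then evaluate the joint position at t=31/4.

  seg 0: a=4 b=-269/114 c=0 d=1/342
  seg 1: a=-3 b=-130/57 c=1/38 d=175/1026
  seg 2: a=-5 b=283/114 c=89/57 d=-119/114
  seg 3: a=-2 b=47/19 c=-179/114 d=179/1026
S(31/4) = -2321/2432

Δ: Δ0=-7/3, Δ1=-2/3, Δ2=3, Δ3=-2/3
row 1: diag=12, rhs=10; c'=1/4, d'=5/6
row 2: denom=8−3·1/4=29/4; d'=(22−3·5/6)/(29/4)=78/29
row 3: denom=8−1·4/29=228/29; d'=(-22−1·78/29)/(228/29)=-179/57
back: M3=-179/57
back: M2=78/29−4/29·-179/57=178/57
back: M1=5/6−1/4·178/57=1/19
M: M0=0, M1=1/19, M2=178/57, M3=-179/57, M4=0
seg 0: a=4, c=M0/2=0, d=(M1−M0)/(6·3)=1/342, b=Δ0−h0·(2M0+M1)/6=-269/114
seg 1: a=-3, c=M1/2=1/38, d=(M2−M1)/(6·3)=175/1026, b=Δ1−h1·(2M1+M2)/6=-130/57
seg 2: a=-5, c=M2/2=89/57, d=(M3−M2)/(6·1)=-119/114, b=Δ2−h2·(2M2+M3)/6=283/114
seg 3: a=-2, c=M3/2=-179/114, d=(M4−M3)/(6·3)=179/1026, b=Δ3−h3·(2M3+M4)/6=47/19
t_q=31/4 → seg 3, τ=3/4; S=-2+47/19·τ+-179/114·τ²+179/1026·τ³=-2321/2432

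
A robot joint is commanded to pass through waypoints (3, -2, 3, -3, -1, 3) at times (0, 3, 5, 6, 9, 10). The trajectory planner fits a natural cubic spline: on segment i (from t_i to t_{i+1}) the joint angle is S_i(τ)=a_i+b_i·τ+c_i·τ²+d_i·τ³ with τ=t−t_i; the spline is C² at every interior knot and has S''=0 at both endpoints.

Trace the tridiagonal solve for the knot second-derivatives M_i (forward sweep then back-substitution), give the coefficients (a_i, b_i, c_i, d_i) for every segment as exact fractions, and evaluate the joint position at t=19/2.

Δ: Δ0=-5/3, Δ1=5/2, Δ2=-6, Δ3=2/3, Δ4=4
row 1: diag=10, rhs=25; c'=1/5, d'=5/2
row 2: denom=6−2·1/5=28/5; d'=(-51−2·5/2)/(28/5)=-10
row 3: denom=8−1·5/28=219/28; d'=(40−1·-10)/(219/28)=1400/219
row 4: denom=8−3·28/73=500/73; d'=(20−3·1400/219)/(500/73)=3/25
back: M4=3/25
back: M3=1400/219−28/73·3/25=476/75
back: M2=-10−5/28·476/75=-167/15
back: M1=5/2−1/5·-167/15=709/150
M: M0=0, M1=709/150, M2=-167/15, M3=476/75, M4=3/25, M5=0
seg 0: a=3, c=M0/2=0, d=(M1−M0)/(6·3)=709/2700, b=Δ0−h0·(2M0+M1)/6=-403/100
seg 1: a=-2, c=M1/2=709/300, d=(M2−M1)/(6·2)=-793/600, b=Δ1−h1·(2M1+M2)/6=153/50
seg 2: a=3, c=M2/2=-167/30, d=(M3−M2)/(6·1)=437/150, b=Δ2−h2·(2M2+M3)/6=-251/75
seg 3: a=-3, c=M3/2=238/75, d=(M4−M3)/(6·3)=-467/1350, b=Δ3−h3·(2M3+M4)/6=-287/50
seg 4: a=-1, c=M4/2=3/50, d=(M5−M4)/(6·1)=-1/50, b=Δ4−h4·(2M4+M5)/6=99/25
t_q=19/2 → seg 4, τ=1/2; S=-1+99/25·τ+3/50·τ²+-1/50·τ³=397/400

  seg 0: a=3 b=-403/100 c=0 d=709/2700
  seg 1: a=-2 b=153/50 c=709/300 d=-793/600
  seg 2: a=3 b=-251/75 c=-167/30 d=437/150
  seg 3: a=-3 b=-287/50 c=238/75 d=-467/1350
  seg 4: a=-1 b=99/25 c=3/50 d=-1/50
S(19/2) = 397/400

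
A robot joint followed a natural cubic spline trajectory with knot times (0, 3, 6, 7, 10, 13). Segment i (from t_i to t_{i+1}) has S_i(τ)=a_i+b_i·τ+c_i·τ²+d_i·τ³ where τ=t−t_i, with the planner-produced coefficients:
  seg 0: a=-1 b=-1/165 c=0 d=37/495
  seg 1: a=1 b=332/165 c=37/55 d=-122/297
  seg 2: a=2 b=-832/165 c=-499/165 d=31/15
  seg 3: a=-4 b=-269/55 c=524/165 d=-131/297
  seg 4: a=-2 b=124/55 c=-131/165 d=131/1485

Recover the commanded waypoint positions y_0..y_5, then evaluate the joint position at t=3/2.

y_0=-1 y_1=1 y_2=2 y_3=-4 y_4=-2 y_5=0
S(3/2) = -333/440

y_0 = S_0(0) = a_0 = -1
y_1 = S_1(0) = a_1 = 1
y_2 = S_2(0) = a_2 = 2
y_3 = S_3(0) = a_3 = -4
y_4 = S_4(0) = a_4 = -2
y_5 = S_4(3) = 0
t_q=3/2 is in segment 0 (τ=3/2); S_0(τ)=-333/440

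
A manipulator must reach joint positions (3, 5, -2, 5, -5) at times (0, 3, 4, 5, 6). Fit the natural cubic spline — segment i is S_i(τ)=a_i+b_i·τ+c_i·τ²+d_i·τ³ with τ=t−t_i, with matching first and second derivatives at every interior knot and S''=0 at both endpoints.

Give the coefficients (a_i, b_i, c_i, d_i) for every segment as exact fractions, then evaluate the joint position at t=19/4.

  seg 0: a=3 b=481/87 c=0 d=-47/87
  seg 1: a=5 b=-788/87 c=-141/29 d=602/87
  seg 2: a=-2 b=172/87 c=461/29 d=-946/87
  seg 3: a=5 b=100/87 c=-485/29 d=485/87
S(19/4) = 3561/928

Δ: Δ0=2/3, Δ1=-7, Δ2=7, Δ3=-10
row 1: diag=8, rhs=-46; c'=1/8, d'=-23/4
row 2: denom=4−1·1/8=31/8; d'=(84−1·-23/4)/(31/8)=718/31
row 3: denom=4−1·8/31=116/31; d'=(-102−1·718/31)/(116/31)=-970/29
back: M3=-970/29
back: M2=718/31−8/31·-970/29=922/29
back: M1=-23/4−1/8·922/29=-282/29
M: M0=0, M1=-282/29, M2=922/29, M3=-970/29, M4=0
seg 0: a=3, c=M0/2=0, d=(M1−M0)/(6·3)=-47/87, b=Δ0−h0·(2M0+M1)/6=481/87
seg 1: a=5, c=M1/2=-141/29, d=(M2−M1)/(6·1)=602/87, b=Δ1−h1·(2M1+M2)/6=-788/87
seg 2: a=-2, c=M2/2=461/29, d=(M3−M2)/(6·1)=-946/87, b=Δ2−h2·(2M2+M3)/6=172/87
seg 3: a=5, c=M3/2=-485/29, d=(M4−M3)/(6·1)=485/87, b=Δ3−h3·(2M3+M4)/6=100/87
t_q=19/4 → seg 2, τ=3/4; S=-2+172/87·τ+461/29·τ²+-946/87·τ³=3561/928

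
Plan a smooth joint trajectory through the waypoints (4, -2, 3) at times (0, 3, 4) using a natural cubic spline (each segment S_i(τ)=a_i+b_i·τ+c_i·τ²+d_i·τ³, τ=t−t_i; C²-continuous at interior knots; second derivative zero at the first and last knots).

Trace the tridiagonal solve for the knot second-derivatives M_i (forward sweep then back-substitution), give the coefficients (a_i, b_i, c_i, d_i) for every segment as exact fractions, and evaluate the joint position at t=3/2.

  seg 0: a=4 b=-37/8 c=0 d=7/24
  seg 1: a=-2 b=13/4 c=21/8 d=-7/8
S(3/2) = -125/64

Δ: Δ0=-2, Δ1=5
row 1: diag=8, rhs=42; c'=1/8, d'=21/4
back: M1=21/4
M: M0=0, M1=21/4, M2=0
seg 0: a=4, c=M0/2=0, d=(M1−M0)/(6·3)=7/24, b=Δ0−h0·(2M0+M1)/6=-37/8
seg 1: a=-2, c=M1/2=21/8, d=(M2−M1)/(6·1)=-7/8, b=Δ1−h1·(2M1+M2)/6=13/4
t_q=3/2 → seg 0, τ=3/2; S=4+-37/8·τ+0·τ²+7/24·τ³=-125/64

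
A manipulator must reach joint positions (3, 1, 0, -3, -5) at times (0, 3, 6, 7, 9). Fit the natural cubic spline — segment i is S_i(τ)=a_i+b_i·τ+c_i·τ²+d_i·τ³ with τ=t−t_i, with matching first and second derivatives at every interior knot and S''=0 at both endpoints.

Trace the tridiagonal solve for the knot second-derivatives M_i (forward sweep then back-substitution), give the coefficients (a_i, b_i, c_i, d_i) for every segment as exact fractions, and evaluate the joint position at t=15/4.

  seg 0: a=3 b=-183/170 c=0 d=209/4590
  seg 1: a=1 b=13/85 c=209/510 d=-175/918
  seg 2: a=0 b=-431/170 c=-111/85 d=143/170
  seg 3: a=-3 b=-223/85 c=207/170 d=-69/340
S(15/4) = 13761/10880

Δ: Δ0=-2/3, Δ1=-1/3, Δ2=-3, Δ3=-1
row 1: diag=12, rhs=2; c'=1/4, d'=1/6
row 2: denom=8−3·1/4=29/4; d'=(-16−3·1/6)/(29/4)=-66/29
row 3: denom=6−1·4/29=170/29; d'=(12−1·-66/29)/(170/29)=207/85
back: M3=207/85
back: M2=-66/29−4/29·207/85=-222/85
back: M1=1/6−1/4·-222/85=209/255
M: M0=0, M1=209/255, M2=-222/85, M3=207/85, M4=0
seg 0: a=3, c=M0/2=0, d=(M1−M0)/(6·3)=209/4590, b=Δ0−h0·(2M0+M1)/6=-183/170
seg 1: a=1, c=M1/2=209/510, d=(M2−M1)/(6·3)=-175/918, b=Δ1−h1·(2M1+M2)/6=13/85
seg 2: a=0, c=M2/2=-111/85, d=(M3−M2)/(6·1)=143/170, b=Δ2−h2·(2M2+M3)/6=-431/170
seg 3: a=-3, c=M3/2=207/170, d=(M4−M3)/(6·2)=-69/340, b=Δ3−h3·(2M3+M4)/6=-223/85
t_q=15/4 → seg 1, τ=3/4; S=1+13/85·τ+209/510·τ²+-175/918·τ³=13761/10880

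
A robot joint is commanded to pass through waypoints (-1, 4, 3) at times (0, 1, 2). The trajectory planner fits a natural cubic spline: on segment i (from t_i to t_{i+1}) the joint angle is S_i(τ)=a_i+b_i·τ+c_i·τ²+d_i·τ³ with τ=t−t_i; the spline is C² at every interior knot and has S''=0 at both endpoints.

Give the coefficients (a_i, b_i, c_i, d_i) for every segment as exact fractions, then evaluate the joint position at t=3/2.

Δ: Δ0=5, Δ1=-1
row 1: diag=4, rhs=-36; c'=1/4, d'=-9
back: M1=-9
M: M0=0, M1=-9, M2=0
seg 0: a=-1, c=M0/2=0, d=(M1−M0)/(6·1)=-3/2, b=Δ0−h0·(2M0+M1)/6=13/2
seg 1: a=4, c=M1/2=-9/2, d=(M2−M1)/(6·1)=3/2, b=Δ1−h1·(2M1+M2)/6=2
t_q=3/2 → seg 1, τ=1/2; S=4+2·τ+-9/2·τ²+3/2·τ³=65/16

  seg 0: a=-1 b=13/2 c=0 d=-3/2
  seg 1: a=4 b=2 c=-9/2 d=3/2
S(3/2) = 65/16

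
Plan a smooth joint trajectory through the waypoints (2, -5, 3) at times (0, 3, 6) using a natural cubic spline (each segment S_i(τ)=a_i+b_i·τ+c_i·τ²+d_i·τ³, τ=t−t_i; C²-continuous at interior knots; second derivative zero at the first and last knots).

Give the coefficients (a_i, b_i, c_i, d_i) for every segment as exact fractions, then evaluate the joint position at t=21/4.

  seg 0: a=2 b=-43/12 c=0 d=5/36
  seg 1: a=-5 b=1/6 c=5/4 d=-5/36
S(21/4) = 31/256

Δ: Δ0=-7/3, Δ1=8/3
row 1: diag=12, rhs=30; c'=1/4, d'=5/2
back: M1=5/2
M: M0=0, M1=5/2, M2=0
seg 0: a=2, c=M0/2=0, d=(M1−M0)/(6·3)=5/36, b=Δ0−h0·(2M0+M1)/6=-43/12
seg 1: a=-5, c=M1/2=5/4, d=(M2−M1)/(6·3)=-5/36, b=Δ1−h1·(2M1+M2)/6=1/6
t_q=21/4 → seg 1, τ=9/4; S=-5+1/6·τ+5/4·τ²+-5/36·τ³=31/256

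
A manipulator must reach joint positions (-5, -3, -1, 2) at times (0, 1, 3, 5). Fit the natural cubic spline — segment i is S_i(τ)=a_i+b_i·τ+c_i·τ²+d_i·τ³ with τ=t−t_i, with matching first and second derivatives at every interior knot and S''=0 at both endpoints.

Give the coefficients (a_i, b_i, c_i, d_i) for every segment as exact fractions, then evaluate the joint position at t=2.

  seg 0: a=-5 b=97/44 c=0 d=-9/44
  seg 1: a=-3 b=35/22 c=-27/44 d=7/44
  seg 2: a=-1 b=23/22 c=15/44 d=-5/88
S(2) = -41/22

Δ: Δ0=2, Δ1=1, Δ2=3/2
row 1: diag=6, rhs=-6; c'=1/3, d'=-1
row 2: denom=8−2·1/3=22/3; d'=(3−2·-1)/(22/3)=15/22
back: M2=15/22
back: M1=-1−1/3·15/22=-27/22
M: M0=0, M1=-27/22, M2=15/22, M3=0
seg 0: a=-5, c=M0/2=0, d=(M1−M0)/(6·1)=-9/44, b=Δ0−h0·(2M0+M1)/6=97/44
seg 1: a=-3, c=M1/2=-27/44, d=(M2−M1)/(6·2)=7/44, b=Δ1−h1·(2M1+M2)/6=35/22
seg 2: a=-1, c=M2/2=15/44, d=(M3−M2)/(6·2)=-5/88, b=Δ2−h2·(2M2+M3)/6=23/22
t_q=2 → seg 1, τ=1; S=-3+35/22·τ+-27/44·τ²+7/44·τ³=-41/22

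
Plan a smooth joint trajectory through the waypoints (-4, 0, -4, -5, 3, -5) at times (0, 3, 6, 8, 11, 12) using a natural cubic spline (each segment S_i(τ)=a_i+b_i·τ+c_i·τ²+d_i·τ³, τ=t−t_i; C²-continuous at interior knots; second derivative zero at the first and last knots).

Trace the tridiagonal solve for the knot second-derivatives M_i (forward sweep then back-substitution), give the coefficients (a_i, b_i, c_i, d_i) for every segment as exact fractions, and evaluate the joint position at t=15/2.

  seg 0: a=-4 b=203/102 c=0 d=-67/918
  seg 1: a=0 b=1/51 c=-67/102 d=7/102
  seg 2: a=-4 b=-211/102 c=-2/51 d=7/17
  seg 3: a=-5 b=277/102 c=124/51 d=-749/918
  seg 4: a=3 b=-241/51 c=-167/34 d=167/102
S(15/2) = -789/136

Δ: Δ0=4/3, Δ1=-4/3, Δ2=-1/2, Δ3=8/3, Δ4=-8
row 1: diag=12, rhs=-16; c'=1/4, d'=-4/3
row 2: denom=10−3·1/4=37/4; d'=(5−3·-4/3)/(37/4)=36/37
row 3: denom=10−2·8/37=354/37; d'=(19−2·36/37)/(354/37)=631/354
row 4: denom=8−3·37/118=833/118; d'=(-64−3·631/354)/(833/118)=-167/17
back: M4=-167/17
back: M3=631/354−37/118·-167/17=248/51
back: M2=36/37−8/37·248/51=-4/51
back: M1=-4/3−1/4·-4/51=-67/51
M: M0=0, M1=-67/51, M2=-4/51, M3=248/51, M4=-167/17, M5=0
seg 0: a=-4, c=M0/2=0, d=(M1−M0)/(6·3)=-67/918, b=Δ0−h0·(2M0+M1)/6=203/102
seg 1: a=0, c=M1/2=-67/102, d=(M2−M1)/(6·3)=7/102, b=Δ1−h1·(2M1+M2)/6=1/51
seg 2: a=-4, c=M2/2=-2/51, d=(M3−M2)/(6·2)=7/17, b=Δ2−h2·(2M2+M3)/6=-211/102
seg 3: a=-5, c=M3/2=124/51, d=(M4−M3)/(6·3)=-749/918, b=Δ3−h3·(2M3+M4)/6=277/102
seg 4: a=3, c=M4/2=-167/34, d=(M5−M4)/(6·1)=167/102, b=Δ4−h4·(2M4+M5)/6=-241/51
t_q=15/2 → seg 2, τ=3/2; S=-4+-211/102·τ+-2/51·τ²+7/17·τ³=-789/136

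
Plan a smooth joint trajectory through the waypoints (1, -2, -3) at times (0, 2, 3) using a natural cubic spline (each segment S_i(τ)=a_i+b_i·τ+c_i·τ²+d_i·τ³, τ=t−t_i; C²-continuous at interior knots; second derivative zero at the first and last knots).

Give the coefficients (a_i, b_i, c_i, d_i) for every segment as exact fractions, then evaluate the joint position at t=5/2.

  seg 0: a=1 b=-5/3 c=0 d=1/24
  seg 1: a=-2 b=-7/6 c=1/4 d=-1/12
S(5/2) = -81/32

Δ: Δ0=-3/2, Δ1=-1
row 1: diag=6, rhs=3; c'=1/6, d'=1/2
back: M1=1/2
M: M0=0, M1=1/2, M2=0
seg 0: a=1, c=M0/2=0, d=(M1−M0)/(6·2)=1/24, b=Δ0−h0·(2M0+M1)/6=-5/3
seg 1: a=-2, c=M1/2=1/4, d=(M2−M1)/(6·1)=-1/12, b=Δ1−h1·(2M1+M2)/6=-7/6
t_q=5/2 → seg 1, τ=1/2; S=-2+-7/6·τ+1/4·τ²+-1/12·τ³=-81/32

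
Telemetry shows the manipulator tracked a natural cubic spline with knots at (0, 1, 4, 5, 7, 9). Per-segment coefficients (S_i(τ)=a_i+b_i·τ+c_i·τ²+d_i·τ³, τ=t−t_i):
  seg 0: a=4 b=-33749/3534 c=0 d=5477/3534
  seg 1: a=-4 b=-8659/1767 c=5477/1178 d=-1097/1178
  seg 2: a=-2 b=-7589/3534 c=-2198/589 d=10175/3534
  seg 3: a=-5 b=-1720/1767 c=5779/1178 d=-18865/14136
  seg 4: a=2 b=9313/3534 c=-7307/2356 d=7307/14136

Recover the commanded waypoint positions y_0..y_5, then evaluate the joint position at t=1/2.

y_0 = S_0(0) = a_0 = 4
y_1 = S_1(0) = a_1 = -4
y_2 = S_2(0) = a_2 = -2
y_3 = S_3(0) = a_3 = -5
y_4 = S_4(0) = a_4 = 2
y_5 = S_4(2) = -1
t_q=1/2 is in segment 0 (τ=1/2); S_0(τ)=-5477/9424

y_0=4 y_1=-4 y_2=-2 y_3=-5 y_4=2 y_5=-1
S(1/2) = -5477/9424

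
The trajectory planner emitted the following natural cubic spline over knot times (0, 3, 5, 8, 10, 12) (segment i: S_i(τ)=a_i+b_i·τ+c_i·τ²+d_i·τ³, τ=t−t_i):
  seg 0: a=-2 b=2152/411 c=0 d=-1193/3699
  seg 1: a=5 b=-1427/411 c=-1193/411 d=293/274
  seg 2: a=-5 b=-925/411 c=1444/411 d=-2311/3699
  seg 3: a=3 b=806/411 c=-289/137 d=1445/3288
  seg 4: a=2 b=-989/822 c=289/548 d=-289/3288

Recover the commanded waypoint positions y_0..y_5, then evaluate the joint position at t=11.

y_0 = S_0(0) = a_0 = -2
y_1 = S_1(0) = a_1 = 5
y_2 = S_2(0) = a_2 = -5
y_3 = S_3(0) = a_3 = 3
y_4 = S_4(0) = a_4 = 2
y_5 = S_4(2) = 1
t_q=11 is in segment 4 (τ=1); S_4(τ)=1355/1096

y_0=-2 y_1=5 y_2=-5 y_3=3 y_4=2 y_5=1
S(11) = 1355/1096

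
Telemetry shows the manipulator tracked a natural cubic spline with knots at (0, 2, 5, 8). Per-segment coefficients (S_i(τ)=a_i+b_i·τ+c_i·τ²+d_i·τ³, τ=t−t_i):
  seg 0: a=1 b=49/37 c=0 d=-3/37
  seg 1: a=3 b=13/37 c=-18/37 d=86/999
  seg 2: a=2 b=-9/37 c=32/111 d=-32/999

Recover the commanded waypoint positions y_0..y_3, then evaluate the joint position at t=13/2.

y_0 = S_0(0) = a_0 = 1
y_1 = S_1(0) = a_1 = 3
y_2 = S_2(0) = a_2 = 2
y_3 = S_2(3) = 3
t_q=13/2 is in segment 2 (τ=3/2); S_2(τ)=161/74

y_0=1 y_1=3 y_2=2 y_3=3
S(13/2) = 161/74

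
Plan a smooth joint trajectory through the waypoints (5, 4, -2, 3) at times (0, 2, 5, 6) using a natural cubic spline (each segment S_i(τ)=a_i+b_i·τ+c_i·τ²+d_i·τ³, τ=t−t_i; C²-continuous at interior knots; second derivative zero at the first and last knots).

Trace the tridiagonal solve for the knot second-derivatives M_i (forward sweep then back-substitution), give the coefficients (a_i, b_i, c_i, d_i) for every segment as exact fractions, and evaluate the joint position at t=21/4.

Δ: Δ0=-1/2, Δ1=-2, Δ2=5
row 1: diag=10, rhs=-9; c'=3/10, d'=-9/10
row 2: denom=8−3·3/10=71/10; d'=(42−3·-9/10)/(71/10)=447/71
back: M2=447/71
back: M1=-9/10−3/10·447/71=-198/71
M: M0=0, M1=-198/71, M2=447/71, M3=0
seg 0: a=5, c=M0/2=0, d=(M1−M0)/(6·2)=-33/142, b=Δ0−h0·(2M0+M1)/6=61/142
seg 1: a=4, c=M1/2=-99/71, d=(M2−M1)/(6·3)=215/426, b=Δ1−h1·(2M1+M2)/6=-335/142
seg 2: a=-2, c=M2/2=447/142, d=(M3−M2)/(6·1)=-149/142, b=Δ2−h2·(2M2+M3)/6=206/71
t_q=21/4 → seg 2, τ=1/4; S=-2+206/71·τ+447/142·τ²+-149/142·τ³=-9945/9088

  seg 0: a=5 b=61/142 c=0 d=-33/142
  seg 1: a=4 b=-335/142 c=-99/71 d=215/426
  seg 2: a=-2 b=206/71 c=447/142 d=-149/142
S(21/4) = -9945/9088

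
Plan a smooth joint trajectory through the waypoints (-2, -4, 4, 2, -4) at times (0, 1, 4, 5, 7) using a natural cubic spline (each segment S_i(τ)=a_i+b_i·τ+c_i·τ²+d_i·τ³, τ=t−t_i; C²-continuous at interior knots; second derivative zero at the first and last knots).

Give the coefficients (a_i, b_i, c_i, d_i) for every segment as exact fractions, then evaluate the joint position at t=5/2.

  seg 0: a=-2 b=-2833/966 c=0 d=901/966
  seg 1: a=-4 b=-65/483 c=901/322 d=-1801/2898
  seg 2: a=4 b=-121/966 c=-450/161 d=127/138
  seg 3: a=2 b=-1427/483 c=-11/322 d=11/1932
S(5/2) = -9/2576

Δ: Δ0=-2, Δ1=8/3, Δ2=-2, Δ3=-3
row 1: diag=8, rhs=28; c'=3/8, d'=7/2
row 2: denom=8−3·3/8=55/8; d'=(-28−3·7/2)/(55/8)=-28/5
row 3: denom=6−1·8/55=322/55; d'=(-6−1·-28/5)/(322/55)=-11/161
back: M3=-11/161
back: M2=-28/5−8/55·-11/161=-900/161
back: M1=7/2−3/8·-900/161=901/161
M: M0=0, M1=901/161, M2=-900/161, M3=-11/161, M4=0
seg 0: a=-2, c=M0/2=0, d=(M1−M0)/(6·1)=901/966, b=Δ0−h0·(2M0+M1)/6=-2833/966
seg 1: a=-4, c=M1/2=901/322, d=(M2−M1)/(6·3)=-1801/2898, b=Δ1−h1·(2M1+M2)/6=-65/483
seg 2: a=4, c=M2/2=-450/161, d=(M3−M2)/(6·1)=127/138, b=Δ2−h2·(2M2+M3)/6=-121/966
seg 3: a=2, c=M3/2=-11/322, d=(M4−M3)/(6·2)=11/1932, b=Δ3−h3·(2M3+M4)/6=-1427/483
t_q=5/2 → seg 1, τ=3/2; S=-4+-65/483·τ+901/322·τ²+-1801/2898·τ³=-9/2576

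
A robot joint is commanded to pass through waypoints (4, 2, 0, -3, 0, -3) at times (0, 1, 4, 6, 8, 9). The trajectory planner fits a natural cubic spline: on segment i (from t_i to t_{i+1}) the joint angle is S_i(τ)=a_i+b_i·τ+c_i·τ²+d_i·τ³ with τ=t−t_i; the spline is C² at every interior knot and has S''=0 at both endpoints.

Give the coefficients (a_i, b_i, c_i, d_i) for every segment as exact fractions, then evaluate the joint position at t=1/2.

  seg 0: a=4 b=-5018/2199 c=0 d=620/2199
  seg 1: a=2 b=-3158/2199 c=620/733 d=-144/733
  seg 2: a=0 b=-3662/2199 c=-676/733 d=8839/17592
  seg 3: a=-3 b=2969/4398 c=6135/2932 d=-14777/17592
  seg 4: a=0 b=-2276/2199 c=-4321/1466 d=4321/4398
S(1/2) = 4243/1466

Δ: Δ0=-2, Δ1=-2/3, Δ2=-3/2, Δ3=3/2, Δ4=-3
row 1: diag=8, rhs=8; c'=3/8, d'=1
row 2: denom=10−3·3/8=71/8; d'=(-5−3·1)/(71/8)=-64/71
row 3: denom=8−2·16/71=536/71; d'=(18−2·-64/71)/(536/71)=703/268
row 4: denom=6−2·71/268=733/134; d'=(-27−2·703/268)/(733/134)=-4321/733
back: M4=-4321/733
back: M3=703/268−71/268·-4321/733=6135/1466
back: M2=-64/71−16/71·6135/1466=-1352/733
back: M1=1−3/8·-1352/733=1240/733
M: M0=0, M1=1240/733, M2=-1352/733, M3=6135/1466, M4=-4321/733, M5=0
seg 0: a=4, c=M0/2=0, d=(M1−M0)/(6·1)=620/2199, b=Δ0−h0·(2M0+M1)/6=-5018/2199
seg 1: a=2, c=M1/2=620/733, d=(M2−M1)/(6·3)=-144/733, b=Δ1−h1·(2M1+M2)/6=-3158/2199
seg 2: a=0, c=M2/2=-676/733, d=(M3−M2)/(6·2)=8839/17592, b=Δ2−h2·(2M2+M3)/6=-3662/2199
seg 3: a=-3, c=M3/2=6135/2932, d=(M4−M3)/(6·2)=-14777/17592, b=Δ3−h3·(2M3+M4)/6=2969/4398
seg 4: a=0, c=M4/2=-4321/1466, d=(M5−M4)/(6·1)=4321/4398, b=Δ4−h4·(2M4+M5)/6=-2276/2199
t_q=1/2 → seg 0, τ=1/2; S=4+-5018/2199·τ+0·τ²+620/2199·τ³=4243/1466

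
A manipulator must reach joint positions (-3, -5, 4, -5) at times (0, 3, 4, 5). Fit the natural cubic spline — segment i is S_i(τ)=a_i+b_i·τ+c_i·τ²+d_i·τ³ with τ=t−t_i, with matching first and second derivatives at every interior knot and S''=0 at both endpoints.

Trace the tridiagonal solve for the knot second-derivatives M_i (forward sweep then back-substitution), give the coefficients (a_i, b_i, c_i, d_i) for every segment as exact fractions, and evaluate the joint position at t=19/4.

  seg 0: a=-3 b=-572/93 c=0 d=170/279
  seg 1: a=-5 b=958/93 c=170/31 d=-631/93
  seg 2: a=4 b=85/93 c=-461/31 d=461/93
S(19/4) = -3151/1984

Δ: Δ0=-2/3, Δ1=9, Δ2=-9
row 1: diag=8, rhs=58; c'=1/8, d'=29/4
row 2: denom=4−1·1/8=31/8; d'=(-108−1·29/4)/(31/8)=-922/31
back: M2=-922/31
back: M1=29/4−1/8·-922/31=340/31
M: M0=0, M1=340/31, M2=-922/31, M3=0
seg 0: a=-3, c=M0/2=0, d=(M1−M0)/(6·3)=170/279, b=Δ0−h0·(2M0+M1)/6=-572/93
seg 1: a=-5, c=M1/2=170/31, d=(M2−M1)/(6·1)=-631/93, b=Δ1−h1·(2M1+M2)/6=958/93
seg 2: a=4, c=M2/2=-461/31, d=(M3−M2)/(6·1)=461/93, b=Δ2−h2·(2M2+M3)/6=85/93
t_q=19/4 → seg 2, τ=3/4; S=4+85/93·τ+-461/31·τ²+461/93·τ³=-3151/1984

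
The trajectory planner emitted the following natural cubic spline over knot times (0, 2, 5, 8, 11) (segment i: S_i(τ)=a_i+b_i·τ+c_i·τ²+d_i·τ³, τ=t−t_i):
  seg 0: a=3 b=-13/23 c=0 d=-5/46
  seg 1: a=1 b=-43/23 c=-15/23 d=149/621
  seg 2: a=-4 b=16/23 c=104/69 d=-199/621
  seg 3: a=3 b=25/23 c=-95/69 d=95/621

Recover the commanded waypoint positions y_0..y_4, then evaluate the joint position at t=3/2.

y_0 = S_0(0) = a_0 = 3
y_1 = S_1(0) = a_1 = 1
y_2 = S_2(0) = a_2 = -4
y_3 = S_3(0) = a_3 = 3
y_4 = S_3(3) = -2
t_q=3/2 is in segment 0 (τ=3/2); S_0(τ)=657/368

y_0=3 y_1=1 y_2=-4 y_3=3 y_4=-2
S(3/2) = 657/368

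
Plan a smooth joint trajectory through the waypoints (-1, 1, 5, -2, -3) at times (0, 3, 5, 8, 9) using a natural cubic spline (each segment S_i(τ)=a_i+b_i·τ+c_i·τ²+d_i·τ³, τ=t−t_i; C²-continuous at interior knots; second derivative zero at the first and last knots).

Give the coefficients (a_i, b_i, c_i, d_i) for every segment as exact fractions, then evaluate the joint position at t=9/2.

  seg 0: a=-1 b=-32/339 c=0 d=86/1017
  seg 1: a=1 b=742/339 c=86/113 d=-145/339
  seg 2: a=5 b=34/339 c=-204/113 d=337/1017
  seg 3: a=-2 b=-605/339 c=133/113 d=-133/339
S(9/2) = 4115/904

Δ: Δ0=2/3, Δ1=2, Δ2=-7/3, Δ3=-1
row 1: diag=10, rhs=8; c'=1/5, d'=4/5
row 2: denom=10−2·1/5=48/5; d'=(-26−2·4/5)/(48/5)=-23/8
row 3: denom=8−3·5/16=113/16; d'=(8−3·-23/8)/(113/16)=266/113
back: M3=266/113
back: M2=-23/8−5/16·266/113=-408/113
back: M1=4/5−1/5·-408/113=172/113
M: M0=0, M1=172/113, M2=-408/113, M3=266/113, M4=0
seg 0: a=-1, c=M0/2=0, d=(M1−M0)/(6·3)=86/1017, b=Δ0−h0·(2M0+M1)/6=-32/339
seg 1: a=1, c=M1/2=86/113, d=(M2−M1)/(6·2)=-145/339, b=Δ1−h1·(2M1+M2)/6=742/339
seg 2: a=5, c=M2/2=-204/113, d=(M3−M2)/(6·3)=337/1017, b=Δ2−h2·(2M2+M3)/6=34/339
seg 3: a=-2, c=M3/2=133/113, d=(M4−M3)/(6·1)=-133/339, b=Δ3−h3·(2M3+M4)/6=-605/339
t_q=9/2 → seg 1, τ=3/2; S=1+742/339·τ+86/113·τ²+-145/339·τ³=4115/904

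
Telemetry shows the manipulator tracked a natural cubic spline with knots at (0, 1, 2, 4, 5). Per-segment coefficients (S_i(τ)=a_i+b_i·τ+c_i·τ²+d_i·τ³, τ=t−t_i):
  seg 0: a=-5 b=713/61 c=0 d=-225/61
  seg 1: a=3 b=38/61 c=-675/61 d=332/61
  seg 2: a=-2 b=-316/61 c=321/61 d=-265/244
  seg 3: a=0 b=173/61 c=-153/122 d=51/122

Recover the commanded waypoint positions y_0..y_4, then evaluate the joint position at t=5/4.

y_0=-5 y_1=3 y_2=-2 y_3=0 y_4=2
S(5/4) = 311/122

y_0 = S_0(0) = a_0 = -5
y_1 = S_1(0) = a_1 = 3
y_2 = S_2(0) = a_2 = -2
y_3 = S_3(0) = a_3 = 0
y_4 = S_3(1) = 2
t_q=5/4 is in segment 1 (τ=1/4); S_1(τ)=311/122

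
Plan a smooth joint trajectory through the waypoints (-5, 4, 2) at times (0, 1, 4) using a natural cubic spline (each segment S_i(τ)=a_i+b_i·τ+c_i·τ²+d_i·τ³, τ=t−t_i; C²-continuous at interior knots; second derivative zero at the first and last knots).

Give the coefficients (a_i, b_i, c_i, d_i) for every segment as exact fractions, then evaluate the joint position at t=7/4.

  seg 0: a=-5 b=245/24 c=0 d=-29/24
  seg 1: a=4 b=79/12 c=-29/8 d=29/72
S(7/4) = 3619/512

Δ: Δ0=9, Δ1=-2/3
row 1: diag=8, rhs=-58; c'=3/8, d'=-29/4
back: M1=-29/4
M: M0=0, M1=-29/4, M2=0
seg 0: a=-5, c=M0/2=0, d=(M1−M0)/(6·1)=-29/24, b=Δ0−h0·(2M0+M1)/6=245/24
seg 1: a=4, c=M1/2=-29/8, d=(M2−M1)/(6·3)=29/72, b=Δ1−h1·(2M1+M2)/6=79/12
t_q=7/4 → seg 1, τ=3/4; S=4+79/12·τ+-29/8·τ²+29/72·τ³=3619/512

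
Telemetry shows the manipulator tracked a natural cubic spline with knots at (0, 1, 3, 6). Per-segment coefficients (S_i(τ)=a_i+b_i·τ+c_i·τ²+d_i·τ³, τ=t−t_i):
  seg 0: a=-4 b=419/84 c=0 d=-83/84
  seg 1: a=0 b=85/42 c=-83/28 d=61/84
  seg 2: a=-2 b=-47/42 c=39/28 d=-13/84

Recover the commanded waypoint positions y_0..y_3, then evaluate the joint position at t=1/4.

y_0=-4 y_1=0 y_2=-2 y_3=3
S(1/4) = -4961/1792

y_0 = S_0(0) = a_0 = -4
y_1 = S_1(0) = a_1 = 0
y_2 = S_2(0) = a_2 = -2
y_3 = S_2(3) = 3
t_q=1/4 is in segment 0 (τ=1/4); S_0(τ)=-4961/1792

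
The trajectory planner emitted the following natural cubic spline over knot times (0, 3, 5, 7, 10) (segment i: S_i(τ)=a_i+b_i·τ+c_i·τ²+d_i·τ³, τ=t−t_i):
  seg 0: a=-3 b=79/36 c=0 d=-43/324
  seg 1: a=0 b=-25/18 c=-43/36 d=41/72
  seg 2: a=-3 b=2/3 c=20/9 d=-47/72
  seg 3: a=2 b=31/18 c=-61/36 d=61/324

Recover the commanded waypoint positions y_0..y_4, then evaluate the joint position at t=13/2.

y_0=-3 y_1=0 y_2=-3 y_3=2 y_4=-3
S(13/2) = 51/64

y_0 = S_0(0) = a_0 = -3
y_1 = S_1(0) = a_1 = 0
y_2 = S_2(0) = a_2 = -3
y_3 = S_3(0) = a_3 = 2
y_4 = S_3(3) = -3
t_q=13/2 is in segment 2 (τ=3/2); S_2(τ)=51/64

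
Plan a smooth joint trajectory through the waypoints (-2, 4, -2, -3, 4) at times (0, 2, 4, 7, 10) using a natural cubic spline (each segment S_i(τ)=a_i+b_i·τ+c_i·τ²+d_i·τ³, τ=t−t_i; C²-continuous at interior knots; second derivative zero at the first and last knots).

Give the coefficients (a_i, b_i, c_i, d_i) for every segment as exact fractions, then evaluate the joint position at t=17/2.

  seg 0: a=-2 b=47/10 c=0 d=-17/40
  seg 1: a=4 b=-2/5 c=-51/20 d=5/8
  seg 2: a=-2 b=-31/10 c=6/5 d=-5/54
  seg 3: a=-3 b=8/5 c=11/30 d=-11/270
S(17/2) = 7/80

Δ: Δ0=3, Δ1=-3, Δ2=-1/3, Δ3=7/3
row 1: diag=8, rhs=-36; c'=1/4, d'=-9/2
row 2: denom=10−2·1/4=19/2; d'=(16−2·-9/2)/(19/2)=50/19
row 3: denom=12−3·6/19=210/19; d'=(16−3·50/19)/(210/19)=11/15
back: M3=11/15
back: M2=50/19−6/19·11/15=12/5
back: M1=-9/2−1/4·12/5=-51/10
M: M0=0, M1=-51/10, M2=12/5, M3=11/15, M4=0
seg 0: a=-2, c=M0/2=0, d=(M1−M0)/(6·2)=-17/40, b=Δ0−h0·(2M0+M1)/6=47/10
seg 1: a=4, c=M1/2=-51/20, d=(M2−M1)/(6·2)=5/8, b=Δ1−h1·(2M1+M2)/6=-2/5
seg 2: a=-2, c=M2/2=6/5, d=(M3−M2)/(6·3)=-5/54, b=Δ2−h2·(2M2+M3)/6=-31/10
seg 3: a=-3, c=M3/2=11/30, d=(M4−M3)/(6·3)=-11/270, b=Δ3−h3·(2M3+M4)/6=8/5
t_q=17/2 → seg 3, τ=3/2; S=-3+8/5·τ+11/30·τ²+-11/270·τ³=7/80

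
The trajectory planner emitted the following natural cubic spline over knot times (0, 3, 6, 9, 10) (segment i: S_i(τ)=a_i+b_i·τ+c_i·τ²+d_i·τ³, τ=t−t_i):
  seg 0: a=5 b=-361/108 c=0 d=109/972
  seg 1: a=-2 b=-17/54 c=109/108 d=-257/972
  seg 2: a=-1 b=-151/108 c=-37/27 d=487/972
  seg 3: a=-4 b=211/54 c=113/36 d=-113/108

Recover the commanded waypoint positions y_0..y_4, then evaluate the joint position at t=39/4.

y_0 = S_0(0) = a_0 = 5
y_1 = S_1(0) = a_1 = -2
y_2 = S_2(0) = a_2 = -1
y_3 = S_3(0) = a_3 = -4
y_4 = S_3(1) = 2
t_q=39/4 is in segment 3 (τ=3/4); S_3(τ)=587/2304

y_0=5 y_1=-2 y_2=-1 y_3=-4 y_4=2
S(39/4) = 587/2304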